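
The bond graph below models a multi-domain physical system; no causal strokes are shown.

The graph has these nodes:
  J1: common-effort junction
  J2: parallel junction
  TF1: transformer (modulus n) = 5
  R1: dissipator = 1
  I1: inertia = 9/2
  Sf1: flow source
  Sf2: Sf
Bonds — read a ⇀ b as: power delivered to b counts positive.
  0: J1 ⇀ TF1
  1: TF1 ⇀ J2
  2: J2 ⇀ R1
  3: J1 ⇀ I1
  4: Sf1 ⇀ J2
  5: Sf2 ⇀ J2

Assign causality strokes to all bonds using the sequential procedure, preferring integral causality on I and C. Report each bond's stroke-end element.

#4 stroke at Sf1  (Sf1: flow source, stroke at near end)
#5 stroke at Sf2  (source Sf2 imposes f)
#3 stroke at I1  (prefer integral on I1)
#0 stroke at J1  (only one effort-in slot at J1)
#1 stroke at TF1  (through TF1, causality passes straight; one stroke at TF1)
#2 stroke at J2  (J2: last free bond brings effort in)

#0 stroke at J1
#1 stroke at TF1
#2 stroke at J2
#3 stroke at I1
#4 stroke at Sf1
#5 stroke at Sf2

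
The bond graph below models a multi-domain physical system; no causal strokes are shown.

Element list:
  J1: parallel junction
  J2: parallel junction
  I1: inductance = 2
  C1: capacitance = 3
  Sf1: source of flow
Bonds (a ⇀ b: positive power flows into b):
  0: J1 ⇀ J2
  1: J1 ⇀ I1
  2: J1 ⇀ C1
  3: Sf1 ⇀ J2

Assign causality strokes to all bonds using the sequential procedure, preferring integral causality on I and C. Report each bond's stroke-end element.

bond 3 stroke at Sf1  (Sf1 fixes flow; stroke at Sf1)
bond 0 stroke at J2  (only one effort-in slot at J2)
bond 1 stroke at I1  (I1 integral (f out))
bond 2 stroke at J1  (closing 0-jn rule on J1)

β0 stroke at J2
β1 stroke at I1
β2 stroke at J1
β3 stroke at Sf1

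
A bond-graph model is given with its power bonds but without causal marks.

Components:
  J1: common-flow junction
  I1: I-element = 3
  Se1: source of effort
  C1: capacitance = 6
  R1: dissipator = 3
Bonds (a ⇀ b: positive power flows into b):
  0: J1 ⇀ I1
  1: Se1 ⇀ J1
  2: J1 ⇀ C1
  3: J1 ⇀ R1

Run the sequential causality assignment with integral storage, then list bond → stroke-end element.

β0 stroke at I1
β1 stroke at J1
β2 stroke at J1
β3 stroke at J1

b1 stroke at J1  (Se1 (Se) sets effort on bond)
b0 stroke at I1  (I1 outputs flow p/I1)
b2 stroke at J1  (common-f at J1 fixed by 0)
b3 stroke at J1  (1-jn J1 has f-setter on 0)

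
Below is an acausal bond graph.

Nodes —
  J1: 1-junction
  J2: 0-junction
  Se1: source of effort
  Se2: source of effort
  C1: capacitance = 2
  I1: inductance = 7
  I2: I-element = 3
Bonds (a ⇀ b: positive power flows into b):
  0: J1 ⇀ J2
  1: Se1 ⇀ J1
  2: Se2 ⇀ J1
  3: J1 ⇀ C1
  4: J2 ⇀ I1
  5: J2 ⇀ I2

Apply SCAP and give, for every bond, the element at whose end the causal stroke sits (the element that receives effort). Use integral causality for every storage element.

bond 0 →J2
bond 1 →J1
bond 2 →J1
bond 3 →J1
bond 4 →I1
bond 5 →I2

β1 |J1  (source Se1 imposes e)
β2 |J1  (Se2 fixes effort; stroke away)
β3 |J1  (C1 integral (e out))
β0 |J2  (J1 needs exactly one f-in)
β4 |I1  (J2: bond 0 brought effort, rest push out)
β5 |I2  (J2 effort already set via bond 0)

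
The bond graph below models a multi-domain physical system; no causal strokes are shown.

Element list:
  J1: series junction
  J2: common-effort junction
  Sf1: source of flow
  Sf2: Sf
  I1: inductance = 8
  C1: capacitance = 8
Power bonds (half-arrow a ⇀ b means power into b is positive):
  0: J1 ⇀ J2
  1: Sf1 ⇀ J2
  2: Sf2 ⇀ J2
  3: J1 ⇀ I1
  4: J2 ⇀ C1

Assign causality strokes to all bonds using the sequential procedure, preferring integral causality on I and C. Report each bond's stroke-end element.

#0 stroke at J1
#1 stroke at Sf1
#2 stroke at Sf2
#3 stroke at I1
#4 stroke at J2

bond 1 stroke at Sf1  (Sf1 (Sf) sets flow on bond)
bond 2 stroke at Sf2  (source Sf2 imposes f)
bond 3 stroke at I1  (prefer integral on I1)
bond 0 stroke at J1  (J1: bond 3 brought flow, rest push out)
bond 4 stroke at J2  (J2: last free bond brings effort in)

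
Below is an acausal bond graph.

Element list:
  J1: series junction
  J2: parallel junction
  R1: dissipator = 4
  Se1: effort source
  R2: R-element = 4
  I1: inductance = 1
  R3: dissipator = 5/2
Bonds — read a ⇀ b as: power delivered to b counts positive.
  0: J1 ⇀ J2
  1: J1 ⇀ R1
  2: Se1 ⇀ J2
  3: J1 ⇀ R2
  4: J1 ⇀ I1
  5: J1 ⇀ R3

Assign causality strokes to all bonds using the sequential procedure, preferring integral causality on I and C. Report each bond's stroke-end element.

b0 →J1
b1 →J1
b2 →J2
b3 →J1
b4 →I1
b5 →J1

bond 2 stroke→J2  (Se1 (Se) sets effort on bond)
bond 0 stroke→J1  (J2: bond 2 brought effort, rest push out)
bond 4 stroke→I1  (prefer integral on I1)
bond 1 stroke→J1  (1-jn J1 has f-setter on 4)
bond 3 stroke→J1  (1-jn J1 has f-setter on 4)
bond 5 stroke→J1  (1-jn J1 has f-setter on 4)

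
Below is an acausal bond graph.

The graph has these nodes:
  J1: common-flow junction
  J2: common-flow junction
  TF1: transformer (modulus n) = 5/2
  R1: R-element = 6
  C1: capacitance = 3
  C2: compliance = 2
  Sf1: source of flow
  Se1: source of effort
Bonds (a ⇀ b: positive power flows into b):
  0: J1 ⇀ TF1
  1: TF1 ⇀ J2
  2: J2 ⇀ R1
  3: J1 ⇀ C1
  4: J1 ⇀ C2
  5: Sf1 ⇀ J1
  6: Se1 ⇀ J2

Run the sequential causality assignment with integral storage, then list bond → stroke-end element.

β0 stroke at J1
β1 stroke at TF1
β2 stroke at J2
β3 stroke at J1
β4 stroke at J1
β5 stroke at Sf1
β6 stroke at J2

#5 |Sf1  (Sf1 (Sf) sets flow on bond)
#6 |J2  (source Se1 imposes e)
#0 |J1  (1-jn J1 has f-setter on 5)
#3 |J1  (J1: bond 5 brought flow, rest push out)
#4 |J1  (common-f at J1 fixed by 5)
#1 |TF1  (TF TF1: opposite of bond 0)
#2 |J2  (J2: bond 1 brought flow, rest push out)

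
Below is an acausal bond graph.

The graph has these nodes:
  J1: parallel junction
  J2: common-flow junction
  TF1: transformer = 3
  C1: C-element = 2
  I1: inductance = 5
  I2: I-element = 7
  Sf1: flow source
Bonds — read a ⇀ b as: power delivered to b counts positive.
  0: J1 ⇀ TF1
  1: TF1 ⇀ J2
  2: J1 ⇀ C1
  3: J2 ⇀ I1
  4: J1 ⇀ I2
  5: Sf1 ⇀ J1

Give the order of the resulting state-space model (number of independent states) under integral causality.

b5 |Sf1  (Sf1 (Sf) sets flow on bond)
b2 |J1  (prefer integral on C1)
b0 |TF1  (J1 effort already set via bond 2)
b4 |I2  (J1: bond 2 brought effort, rest push out)
b1 |J2  (TF1 one-in-one-out from 0)
b3 |I1  (J2: last free bond brings flow in)

3  (C1, I1, I2 all integral)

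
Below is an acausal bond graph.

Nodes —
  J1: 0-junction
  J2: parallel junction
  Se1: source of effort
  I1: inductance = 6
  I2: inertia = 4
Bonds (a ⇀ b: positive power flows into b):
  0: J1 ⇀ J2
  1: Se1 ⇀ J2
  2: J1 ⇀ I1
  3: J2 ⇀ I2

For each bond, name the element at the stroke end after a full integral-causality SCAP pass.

bond 1 stroke→J2  (source Se1 imposes e)
bond 0 stroke→J1  (0-jn J2 has e-setter on 1)
bond 3 stroke→I2  (J2 effort already set via bond 1)
bond 2 stroke→I1  (common-e at J1 fixed by 0)

#0 stroke at J1
#1 stroke at J2
#2 stroke at I1
#3 stroke at I2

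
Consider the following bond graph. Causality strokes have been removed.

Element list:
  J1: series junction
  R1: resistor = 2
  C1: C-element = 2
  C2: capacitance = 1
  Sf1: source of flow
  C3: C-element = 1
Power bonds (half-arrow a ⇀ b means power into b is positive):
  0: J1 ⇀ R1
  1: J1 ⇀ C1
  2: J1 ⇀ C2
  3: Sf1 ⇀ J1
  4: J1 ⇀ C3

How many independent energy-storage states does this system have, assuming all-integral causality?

3  (C1, C2, C3 all integral)

#3 |Sf1  (Sf1: flow source, stroke at near end)
#0 |J1  (common-f at J1 fixed by 3)
#1 |J1  (J1 flow already set via bond 3)
#2 |J1  (J1: bond 3 brought flow, rest push out)
#4 |J1  (J1: bond 3 brought flow, rest push out)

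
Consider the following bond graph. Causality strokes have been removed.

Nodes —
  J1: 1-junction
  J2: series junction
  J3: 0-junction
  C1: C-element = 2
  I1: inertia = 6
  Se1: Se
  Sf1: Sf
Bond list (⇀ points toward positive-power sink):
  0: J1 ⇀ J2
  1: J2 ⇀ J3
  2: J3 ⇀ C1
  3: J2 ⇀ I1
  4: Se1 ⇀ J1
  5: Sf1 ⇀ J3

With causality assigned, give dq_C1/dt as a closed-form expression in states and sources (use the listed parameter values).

β4 |J1  (Se1: effort source, stroke at far end)
β5 |Sf1  (source Sf1 imposes f)
β0 |J2  (J1: last free bond brings flow in)
β2 |J3  (C1 outputs effort q/C1)
β1 |J2  (common-e at J3 fixed by 2)
β3 |I1  (closing 1-jn rule on J2)

dq_C1/dt = F_Sf1 + p_I1/6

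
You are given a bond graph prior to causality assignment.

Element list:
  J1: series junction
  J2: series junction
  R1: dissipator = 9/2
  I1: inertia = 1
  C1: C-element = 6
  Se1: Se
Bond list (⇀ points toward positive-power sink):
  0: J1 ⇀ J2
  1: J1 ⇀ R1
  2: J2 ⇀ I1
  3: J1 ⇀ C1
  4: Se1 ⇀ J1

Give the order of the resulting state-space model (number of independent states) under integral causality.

2  (C1, I1 all integral)

β4 →J1  (source Se1 imposes e)
β2 →I1  (prefer integral on I1)
β0 →J2  (1-jn J2 has f-setter on 2)
β1 →J1  (common-f at J1 fixed by 0)
β3 →J1  (J1: bond 0 brought flow, rest push out)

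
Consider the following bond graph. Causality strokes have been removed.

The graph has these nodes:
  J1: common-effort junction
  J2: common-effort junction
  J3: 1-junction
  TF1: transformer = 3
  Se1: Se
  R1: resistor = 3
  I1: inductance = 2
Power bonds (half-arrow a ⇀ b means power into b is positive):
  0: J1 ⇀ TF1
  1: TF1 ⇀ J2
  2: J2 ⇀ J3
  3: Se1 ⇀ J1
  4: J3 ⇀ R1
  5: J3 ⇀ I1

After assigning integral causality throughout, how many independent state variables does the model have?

1  (I1 all integral)

b3 stroke at J1  (Se1: effort source, stroke at far end)
b0 stroke at TF1  (common-e at J1 fixed by 3)
b1 stroke at J2  (TF1: transformer flips bond 0)
b2 stroke at J3  (common-e at J2 fixed by 1)
b5 stroke at I1  (I1 integral (f out))
b4 stroke at J3  (common-f at J3 fixed by 5)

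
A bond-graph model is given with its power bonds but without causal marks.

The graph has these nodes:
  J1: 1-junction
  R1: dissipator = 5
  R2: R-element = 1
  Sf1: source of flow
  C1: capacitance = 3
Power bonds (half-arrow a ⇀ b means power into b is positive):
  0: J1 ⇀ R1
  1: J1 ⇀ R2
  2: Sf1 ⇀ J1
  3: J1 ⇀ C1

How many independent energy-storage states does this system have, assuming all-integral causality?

1  (C1 all integral)

b2 →Sf1  (Sf1 fixes flow; stroke at Sf1)
b0 →J1  (common-f at J1 fixed by 2)
b1 →J1  (1-jn J1 has f-setter on 2)
b3 →J1  (common-f at J1 fixed by 2)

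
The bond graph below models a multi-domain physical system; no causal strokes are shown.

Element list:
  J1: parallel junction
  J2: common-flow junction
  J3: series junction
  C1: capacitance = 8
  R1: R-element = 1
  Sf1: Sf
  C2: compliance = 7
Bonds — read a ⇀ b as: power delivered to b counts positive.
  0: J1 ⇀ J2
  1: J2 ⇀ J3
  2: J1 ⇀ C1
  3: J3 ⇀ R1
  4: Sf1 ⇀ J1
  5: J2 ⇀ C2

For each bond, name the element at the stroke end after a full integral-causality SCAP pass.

#4 |Sf1  (Sf1: flow source, stroke at near end)
#2 |J1  (C1 integral (e out))
#0 |J2  (J1: bond 2 brought effort, rest push out)
#5 |J2  (C2: C, integral causality)
#1 |J3  (closing 1-jn rule on J2)
#3 |R1  (J3: last free bond brings flow in)

b0 |J2
b1 |J3
b2 |J1
b3 |R1
b4 |Sf1
b5 |J2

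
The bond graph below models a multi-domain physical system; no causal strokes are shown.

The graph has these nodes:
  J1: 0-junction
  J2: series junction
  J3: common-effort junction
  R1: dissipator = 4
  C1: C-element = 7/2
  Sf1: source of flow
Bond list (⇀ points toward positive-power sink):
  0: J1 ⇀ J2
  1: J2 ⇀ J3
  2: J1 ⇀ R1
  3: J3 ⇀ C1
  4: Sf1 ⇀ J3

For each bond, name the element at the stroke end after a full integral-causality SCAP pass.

#4 |Sf1  (Sf1 (Sf) sets flow on bond)
#3 |J3  (C1 integral (e out))
#1 |J2  (0-jn J3 has e-setter on 3)
#0 |J1  (only one flow-in slot at J2)
#2 |R1  (common-e at J1 fixed by 0)

β0 stroke→J1
β1 stroke→J2
β2 stroke→R1
β3 stroke→J3
β4 stroke→Sf1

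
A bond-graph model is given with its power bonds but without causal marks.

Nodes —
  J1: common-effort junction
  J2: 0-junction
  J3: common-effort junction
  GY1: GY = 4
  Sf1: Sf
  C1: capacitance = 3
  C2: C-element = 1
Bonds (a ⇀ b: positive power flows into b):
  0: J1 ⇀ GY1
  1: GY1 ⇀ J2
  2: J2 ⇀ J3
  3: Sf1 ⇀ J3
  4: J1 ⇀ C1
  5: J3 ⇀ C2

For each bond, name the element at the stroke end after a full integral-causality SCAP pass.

#0 stroke at GY1
#1 stroke at GY1
#2 stroke at J2
#3 stroke at Sf1
#4 stroke at J1
#5 stroke at J3

β3 stroke at Sf1  (Sf1: flow source, stroke at near end)
β4 stroke at J1  (C1: C, integral causality)
β0 stroke at GY1  (J1: bond 4 brought effort, rest push out)
β1 stroke at GY1  (GY GY1: same side as bond 0)
β2 stroke at J2  (J2 needs exactly one e-in)
β5 stroke at J3  (only one effort-in slot at J3)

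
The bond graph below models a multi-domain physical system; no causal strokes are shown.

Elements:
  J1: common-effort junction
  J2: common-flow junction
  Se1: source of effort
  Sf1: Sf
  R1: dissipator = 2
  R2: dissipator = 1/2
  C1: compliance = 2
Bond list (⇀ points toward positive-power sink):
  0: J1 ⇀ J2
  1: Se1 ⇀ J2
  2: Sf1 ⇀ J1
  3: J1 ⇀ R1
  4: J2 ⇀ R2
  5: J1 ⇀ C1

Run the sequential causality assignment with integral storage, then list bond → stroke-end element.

#0 stroke→J2
#1 stroke→J2
#2 stroke→Sf1
#3 stroke→R1
#4 stroke→R2
#5 stroke→J1

b1 stroke at J2  (Se1 (Se) sets effort on bond)
b2 stroke at Sf1  (source Sf1 imposes f)
b5 stroke at J1  (prefer integral on C1)
b0 stroke at J2  (common-e at J1 fixed by 5)
b3 stroke at R1  (common-e at J1 fixed by 5)
b4 stroke at R2  (J2: last free bond brings flow in)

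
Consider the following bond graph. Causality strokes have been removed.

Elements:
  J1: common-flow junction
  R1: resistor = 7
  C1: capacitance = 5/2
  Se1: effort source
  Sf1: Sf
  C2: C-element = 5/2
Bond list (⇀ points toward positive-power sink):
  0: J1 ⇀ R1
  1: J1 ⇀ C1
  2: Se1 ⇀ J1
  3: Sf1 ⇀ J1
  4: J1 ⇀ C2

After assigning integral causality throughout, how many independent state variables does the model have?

bond 2 →J1  (source Se1 imposes e)
bond 3 →Sf1  (source Sf1 imposes f)
bond 0 →J1  (common-f at J1 fixed by 3)
bond 1 →J1  (1-jn J1 has f-setter on 3)
bond 4 →J1  (common-f at J1 fixed by 3)

2  (C1, C2 all integral)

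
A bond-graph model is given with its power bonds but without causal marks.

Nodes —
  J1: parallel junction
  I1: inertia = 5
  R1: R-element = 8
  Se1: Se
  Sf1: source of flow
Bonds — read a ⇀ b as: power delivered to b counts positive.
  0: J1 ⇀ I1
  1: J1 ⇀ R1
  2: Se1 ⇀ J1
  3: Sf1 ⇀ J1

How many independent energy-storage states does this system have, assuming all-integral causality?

bond 2 →J1  (Se1 fixes effort; stroke away)
bond 3 →Sf1  (Sf1: flow source, stroke at near end)
bond 0 →I1  (J1: bond 2 brought effort, rest push out)
bond 1 →R1  (J1 effort already set via bond 2)

1  (I1 all integral)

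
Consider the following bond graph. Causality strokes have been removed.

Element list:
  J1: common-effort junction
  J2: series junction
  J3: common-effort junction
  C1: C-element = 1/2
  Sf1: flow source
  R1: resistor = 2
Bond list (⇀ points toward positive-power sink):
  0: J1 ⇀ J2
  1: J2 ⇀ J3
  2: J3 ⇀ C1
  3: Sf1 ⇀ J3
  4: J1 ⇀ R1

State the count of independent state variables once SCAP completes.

b3 stroke→Sf1  (source Sf1 imposes f)
b2 stroke→J3  (C1: C, integral causality)
b1 stroke→J2  (J3 effort already set via bond 2)
b0 stroke→J1  (closing 1-jn rule on J2)
b4 stroke→R1  (J1 effort already set via bond 0)

1  (C1 all integral)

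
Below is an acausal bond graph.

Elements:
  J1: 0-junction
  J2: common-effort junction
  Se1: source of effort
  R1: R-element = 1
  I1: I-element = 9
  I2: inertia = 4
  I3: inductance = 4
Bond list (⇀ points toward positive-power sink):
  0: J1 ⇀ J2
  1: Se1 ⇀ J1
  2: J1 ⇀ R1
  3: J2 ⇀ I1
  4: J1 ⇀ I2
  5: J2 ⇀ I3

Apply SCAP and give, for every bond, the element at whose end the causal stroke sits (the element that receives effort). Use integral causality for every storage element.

bond 1 stroke at J1  (Se1 (Se) sets effort on bond)
bond 0 stroke at J2  (common-e at J1 fixed by 1)
bond 2 stroke at R1  (0-jn J1 has e-setter on 1)
bond 4 stroke at I2  (common-e at J1 fixed by 1)
bond 3 stroke at I1  (0-jn J2 has e-setter on 0)
bond 5 stroke at I3  (common-e at J2 fixed by 0)

bond 0 |J2
bond 1 |J1
bond 2 |R1
bond 3 |I1
bond 4 |I2
bond 5 |I3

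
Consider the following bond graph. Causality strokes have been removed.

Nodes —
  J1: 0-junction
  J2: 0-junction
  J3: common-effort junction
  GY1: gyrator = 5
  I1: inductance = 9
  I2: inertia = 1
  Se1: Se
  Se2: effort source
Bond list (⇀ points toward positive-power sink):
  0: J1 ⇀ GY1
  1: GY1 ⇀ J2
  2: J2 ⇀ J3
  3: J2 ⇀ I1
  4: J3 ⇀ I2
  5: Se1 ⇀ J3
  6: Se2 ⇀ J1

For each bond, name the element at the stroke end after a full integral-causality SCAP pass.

β0 stroke at GY1
β1 stroke at GY1
β2 stroke at J2
β3 stroke at I1
β4 stroke at I2
β5 stroke at J3
β6 stroke at J1

#5 |J3  (Se1: effort source, stroke at far end)
#6 |J1  (Se2 fixes effort; stroke away)
#0 |GY1  (J1: bond 6 brought effort, rest push out)
#2 |J2  (common-e at J3 fixed by 5)
#4 |I2  (0-jn J3 has e-setter on 5)
#1 |GY1  (through GY1, causality inverts; strokes same side of GY1)
#3 |I1  (J2 effort already set via bond 2)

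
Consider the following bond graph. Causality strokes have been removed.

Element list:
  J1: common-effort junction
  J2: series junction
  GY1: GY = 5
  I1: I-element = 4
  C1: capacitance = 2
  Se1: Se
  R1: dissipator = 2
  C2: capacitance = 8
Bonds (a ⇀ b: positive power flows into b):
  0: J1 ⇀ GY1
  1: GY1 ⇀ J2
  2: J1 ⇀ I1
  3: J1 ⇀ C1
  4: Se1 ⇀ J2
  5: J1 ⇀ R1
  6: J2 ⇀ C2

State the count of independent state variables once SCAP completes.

b4 stroke→J2  (source Se1 imposes e)
b2 stroke→I1  (I1 outputs flow p/I1)
b3 stroke→J1  (prefer integral on C1)
b0 stroke→GY1  (common-e at J1 fixed by 3)
b5 stroke→R1  (J1: bond 3 brought effort, rest push out)
b1 stroke→GY1  (through GY1, causality inverts; strokes same side of GY1)
b6 stroke→J2  (common-f at J2 fixed by 1)

3  (C1, C2, I1 all integral)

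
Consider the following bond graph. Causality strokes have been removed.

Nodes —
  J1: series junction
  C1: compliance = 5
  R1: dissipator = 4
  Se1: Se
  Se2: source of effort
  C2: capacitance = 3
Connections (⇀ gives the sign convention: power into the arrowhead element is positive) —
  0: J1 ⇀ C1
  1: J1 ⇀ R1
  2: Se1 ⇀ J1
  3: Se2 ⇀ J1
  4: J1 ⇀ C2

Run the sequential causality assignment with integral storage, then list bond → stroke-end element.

β0 stroke→J1
β1 stroke→R1
β2 stroke→J1
β3 stroke→J1
β4 stroke→J1

bond 2 →J1  (source Se1 imposes e)
bond 3 →J1  (Se2: effort source, stroke at far end)
bond 0 →J1  (prefer integral on C1)
bond 4 →J1  (C2 outputs effort q/C2)
bond 1 →R1  (closing 1-jn rule on J1)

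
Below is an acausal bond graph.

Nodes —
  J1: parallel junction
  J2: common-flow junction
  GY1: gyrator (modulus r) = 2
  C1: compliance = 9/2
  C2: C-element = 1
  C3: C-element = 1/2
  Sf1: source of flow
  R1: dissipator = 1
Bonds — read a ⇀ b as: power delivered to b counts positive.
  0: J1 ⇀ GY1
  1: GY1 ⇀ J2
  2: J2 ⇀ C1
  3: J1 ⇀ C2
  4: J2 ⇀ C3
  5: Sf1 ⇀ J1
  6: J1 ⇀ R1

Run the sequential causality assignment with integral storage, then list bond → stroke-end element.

β0 →GY1
β1 →GY1
β2 →J2
β3 →J1
β4 →J2
β5 →Sf1
β6 →R1

b5 stroke→Sf1  (source Sf1 imposes f)
b2 stroke→J2  (C1 integral (e out))
b3 stroke→J1  (prefer integral on C2)
b0 stroke→GY1  (0-jn J1 has e-setter on 3)
b6 stroke→R1  (J1 effort already set via bond 3)
b1 stroke→GY1  (GY1 both-in/both-out from 0)
b4 stroke→J2  (J2 flow already set via bond 1)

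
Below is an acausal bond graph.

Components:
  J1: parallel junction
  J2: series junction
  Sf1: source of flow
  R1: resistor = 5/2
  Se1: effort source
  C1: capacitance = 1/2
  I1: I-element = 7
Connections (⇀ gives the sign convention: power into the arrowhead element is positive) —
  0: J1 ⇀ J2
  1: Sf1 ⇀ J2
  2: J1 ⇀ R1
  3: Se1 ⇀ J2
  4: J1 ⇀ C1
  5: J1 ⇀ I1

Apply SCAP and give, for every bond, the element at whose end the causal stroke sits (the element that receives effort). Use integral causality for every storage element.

β0 stroke→J2
β1 stroke→Sf1
β2 stroke→R1
β3 stroke→J2
β4 stroke→J1
β5 stroke→I1

bond 1 stroke at Sf1  (Sf1 (Sf) sets flow on bond)
bond 3 stroke at J2  (source Se1 imposes e)
bond 0 stroke at J2  (J2 flow already set via bond 1)
bond 4 stroke at J1  (C1: C, integral causality)
bond 2 stroke at R1  (J1 effort already set via bond 4)
bond 5 stroke at I1  (common-e at J1 fixed by 4)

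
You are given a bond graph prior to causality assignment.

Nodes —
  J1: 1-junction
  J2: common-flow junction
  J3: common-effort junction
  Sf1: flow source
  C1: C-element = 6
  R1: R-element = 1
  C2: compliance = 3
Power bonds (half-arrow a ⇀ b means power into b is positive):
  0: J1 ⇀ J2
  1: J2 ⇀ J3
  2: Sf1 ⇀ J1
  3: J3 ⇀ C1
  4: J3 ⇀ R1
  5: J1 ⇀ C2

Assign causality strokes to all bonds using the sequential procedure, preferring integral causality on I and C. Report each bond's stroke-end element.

β0 stroke at J1
β1 stroke at J2
β2 stroke at Sf1
β3 stroke at J3
β4 stroke at R1
β5 stroke at J1

bond 2 stroke at Sf1  (Sf1: flow source, stroke at near end)
bond 0 stroke at J1  (1-jn J1 has f-setter on 2)
bond 5 stroke at J1  (common-f at J1 fixed by 2)
bond 1 stroke at J2  (J2: bond 0 brought flow, rest push out)
bond 3 stroke at J3  (C1 outputs effort q/C1)
bond 4 stroke at R1  (J3 effort already set via bond 3)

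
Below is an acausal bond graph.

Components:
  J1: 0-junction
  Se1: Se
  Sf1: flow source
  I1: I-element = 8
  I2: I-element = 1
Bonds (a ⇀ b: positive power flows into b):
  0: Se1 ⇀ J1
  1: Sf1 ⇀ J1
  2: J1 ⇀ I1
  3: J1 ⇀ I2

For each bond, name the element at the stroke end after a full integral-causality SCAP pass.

#0 stroke at J1  (Se1: effort source, stroke at far end)
#1 stroke at Sf1  (Sf1 (Sf) sets flow on bond)
#2 stroke at I1  (J1: bond 0 brought effort, rest push out)
#3 stroke at I2  (common-e at J1 fixed by 0)

bond 0 |J1
bond 1 |Sf1
bond 2 |I1
bond 3 |I2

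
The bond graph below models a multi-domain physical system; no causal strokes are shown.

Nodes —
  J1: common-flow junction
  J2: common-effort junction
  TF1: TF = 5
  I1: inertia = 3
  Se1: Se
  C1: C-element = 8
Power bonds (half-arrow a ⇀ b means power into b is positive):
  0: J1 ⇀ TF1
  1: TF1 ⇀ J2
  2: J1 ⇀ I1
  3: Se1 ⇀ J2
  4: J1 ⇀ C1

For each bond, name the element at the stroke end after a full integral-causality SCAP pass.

b3 stroke→J2  (Se1 (Se) sets effort on bond)
b1 stroke→TF1  (common-e at J2 fixed by 3)
b0 stroke→J1  (through TF1, causality passes straight; one stroke at TF1)
b2 stroke→I1  (I1 integral (f out))
b4 stroke→J1  (common-f at J1 fixed by 2)

β0 →J1
β1 →TF1
β2 →I1
β3 →J2
β4 →J1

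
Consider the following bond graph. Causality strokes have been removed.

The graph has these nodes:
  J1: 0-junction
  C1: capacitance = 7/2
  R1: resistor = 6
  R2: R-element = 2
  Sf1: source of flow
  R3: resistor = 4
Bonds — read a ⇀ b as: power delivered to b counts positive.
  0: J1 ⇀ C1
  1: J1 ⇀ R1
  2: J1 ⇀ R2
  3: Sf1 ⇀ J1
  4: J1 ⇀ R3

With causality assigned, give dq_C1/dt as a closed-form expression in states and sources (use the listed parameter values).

#3 stroke at Sf1  (source Sf1 imposes f)
#0 stroke at J1  (C1: C, integral causality)
#1 stroke at R1  (J1 effort already set via bond 0)
#2 stroke at R2  (0-jn J1 has e-setter on 0)
#4 stroke at R3  (J1 effort already set via bond 0)

dq_C1/dt = F_Sf1 - 11*q_C1/42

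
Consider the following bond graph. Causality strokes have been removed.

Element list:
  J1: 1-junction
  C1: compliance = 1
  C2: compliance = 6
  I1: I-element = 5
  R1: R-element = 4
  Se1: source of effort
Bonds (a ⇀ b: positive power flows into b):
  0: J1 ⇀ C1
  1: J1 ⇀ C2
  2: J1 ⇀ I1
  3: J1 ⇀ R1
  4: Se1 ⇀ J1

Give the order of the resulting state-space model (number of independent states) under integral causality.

3  (C1, C2, I1 all integral)

b4 |J1  (Se1: effort source, stroke at far end)
b0 |J1  (C1: C, integral causality)
b1 |J1  (C2 outputs effort q/C2)
b2 |I1  (I1: I, integral causality)
b3 |J1  (J1: bond 2 brought flow, rest push out)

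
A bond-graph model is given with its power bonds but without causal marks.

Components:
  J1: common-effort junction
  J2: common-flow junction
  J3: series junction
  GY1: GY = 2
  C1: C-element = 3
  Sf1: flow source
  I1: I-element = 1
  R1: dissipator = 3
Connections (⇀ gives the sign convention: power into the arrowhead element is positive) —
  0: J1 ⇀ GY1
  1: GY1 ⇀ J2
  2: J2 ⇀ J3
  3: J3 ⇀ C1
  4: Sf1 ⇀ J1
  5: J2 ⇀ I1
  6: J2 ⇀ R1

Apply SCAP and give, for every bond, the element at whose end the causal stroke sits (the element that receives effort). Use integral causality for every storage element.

bond 4 →Sf1  (Sf1: flow source, stroke at near end)
bond 0 →J1  (only one effort-in slot at J1)
bond 1 →J2  (through GY1, causality inverts; strokes same side of GY1)
bond 3 →J3  (C1 outputs effort q/C1)
bond 2 →J2  (closing 1-jn rule on J3)
bond 5 →I1  (I1 outputs flow p/I1)
bond 6 →J2  (J2: bond 5 brought flow, rest push out)

β0 stroke→J1
β1 stroke→J2
β2 stroke→J2
β3 stroke→J3
β4 stroke→Sf1
β5 stroke→I1
β6 stroke→J2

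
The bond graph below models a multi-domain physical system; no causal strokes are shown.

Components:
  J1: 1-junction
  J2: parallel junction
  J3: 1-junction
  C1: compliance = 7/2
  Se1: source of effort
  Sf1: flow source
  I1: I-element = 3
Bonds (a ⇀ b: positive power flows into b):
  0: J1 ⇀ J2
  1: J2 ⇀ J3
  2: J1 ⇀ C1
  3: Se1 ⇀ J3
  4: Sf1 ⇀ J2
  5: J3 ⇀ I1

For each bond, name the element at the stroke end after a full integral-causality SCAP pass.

#3 |J3  (Se1 fixes effort; stroke away)
#4 |Sf1  (Sf1 (Sf) sets flow on bond)
#2 |J1  (C1 integral (e out))
#0 |J2  (closing 1-jn rule on J1)
#1 |J3  (J2 effort already set via bond 0)
#5 |I1  (J3: last free bond brings flow in)

#0 stroke at J2
#1 stroke at J3
#2 stroke at J1
#3 stroke at J3
#4 stroke at Sf1
#5 stroke at I1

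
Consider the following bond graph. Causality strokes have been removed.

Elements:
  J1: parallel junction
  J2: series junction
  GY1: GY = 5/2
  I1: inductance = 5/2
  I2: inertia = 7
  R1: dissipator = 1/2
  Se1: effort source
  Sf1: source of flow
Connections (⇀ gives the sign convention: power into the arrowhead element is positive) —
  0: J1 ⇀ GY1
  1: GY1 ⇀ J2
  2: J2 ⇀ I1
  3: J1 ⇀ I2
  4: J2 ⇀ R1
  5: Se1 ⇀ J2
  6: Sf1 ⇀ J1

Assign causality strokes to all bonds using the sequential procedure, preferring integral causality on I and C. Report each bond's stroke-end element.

bond 0 →J1
bond 1 →J2
bond 2 →I1
bond 3 →I2
bond 4 →J2
bond 5 →J2
bond 6 →Sf1

b5 stroke→J2  (source Se1 imposes e)
b6 stroke→Sf1  (Sf1 fixes flow; stroke at Sf1)
b2 stroke→I1  (I1 integral (f out))
b1 stroke→J2  (common-f at J2 fixed by 2)
b4 stroke→J2  (common-f at J2 fixed by 2)
b0 stroke→J1  (GY GY1: same side as bond 1)
b3 stroke→I2  (0-jn J1 has e-setter on 0)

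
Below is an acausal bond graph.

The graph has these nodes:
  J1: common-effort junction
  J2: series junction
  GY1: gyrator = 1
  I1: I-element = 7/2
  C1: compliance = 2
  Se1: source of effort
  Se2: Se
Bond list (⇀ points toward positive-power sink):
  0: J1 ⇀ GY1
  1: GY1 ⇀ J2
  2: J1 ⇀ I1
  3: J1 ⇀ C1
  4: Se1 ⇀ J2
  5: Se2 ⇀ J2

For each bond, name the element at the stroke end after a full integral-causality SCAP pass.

#4 |J2  (Se1 fixes effort; stroke away)
#5 |J2  (Se2: effort source, stroke at far end)
#1 |GY1  (closing 1-jn rule on J2)
#0 |GY1  (GY GY1: same side as bond 1)
#2 |I1  (prefer integral on I1)
#3 |J1  (only one effort-in slot at J1)

bond 0 stroke at GY1
bond 1 stroke at GY1
bond 2 stroke at I1
bond 3 stroke at J1
bond 4 stroke at J2
bond 5 stroke at J2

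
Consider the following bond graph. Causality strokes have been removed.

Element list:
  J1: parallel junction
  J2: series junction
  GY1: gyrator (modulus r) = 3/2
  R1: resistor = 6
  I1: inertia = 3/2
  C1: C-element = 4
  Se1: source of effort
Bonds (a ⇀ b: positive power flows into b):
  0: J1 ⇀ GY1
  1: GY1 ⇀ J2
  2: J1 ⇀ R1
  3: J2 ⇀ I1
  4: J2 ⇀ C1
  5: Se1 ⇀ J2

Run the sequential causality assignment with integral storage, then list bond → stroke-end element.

#5 stroke at J2  (Se1: effort source, stroke at far end)
#3 stroke at I1  (I1 outputs flow p/I1)
#1 stroke at J2  (common-f at J2 fixed by 3)
#4 stroke at J2  (common-f at J2 fixed by 3)
#0 stroke at J1  (GY GY1: same side as bond 1)
#2 stroke at R1  (common-e at J1 fixed by 0)

bond 0 stroke→J1
bond 1 stroke→J2
bond 2 stroke→R1
bond 3 stroke→I1
bond 4 stroke→J2
bond 5 stroke→J2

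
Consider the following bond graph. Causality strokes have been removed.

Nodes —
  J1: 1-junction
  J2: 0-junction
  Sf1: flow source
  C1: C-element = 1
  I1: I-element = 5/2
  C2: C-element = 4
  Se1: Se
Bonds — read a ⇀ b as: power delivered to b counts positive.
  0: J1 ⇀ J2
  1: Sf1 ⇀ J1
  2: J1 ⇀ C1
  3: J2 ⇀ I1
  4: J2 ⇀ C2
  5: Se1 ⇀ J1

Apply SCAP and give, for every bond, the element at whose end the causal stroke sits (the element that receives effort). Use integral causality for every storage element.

b1 |Sf1  (Sf1 (Sf) sets flow on bond)
b5 |J1  (source Se1 imposes e)
b0 |J1  (1-jn J1 has f-setter on 1)
b2 |J1  (J1 flow already set via bond 1)
b3 |I1  (I1: I, integral causality)
b4 |J2  (J2: last free bond brings effort in)

bond 0 |J1
bond 1 |Sf1
bond 2 |J1
bond 3 |I1
bond 4 |J2
bond 5 |J1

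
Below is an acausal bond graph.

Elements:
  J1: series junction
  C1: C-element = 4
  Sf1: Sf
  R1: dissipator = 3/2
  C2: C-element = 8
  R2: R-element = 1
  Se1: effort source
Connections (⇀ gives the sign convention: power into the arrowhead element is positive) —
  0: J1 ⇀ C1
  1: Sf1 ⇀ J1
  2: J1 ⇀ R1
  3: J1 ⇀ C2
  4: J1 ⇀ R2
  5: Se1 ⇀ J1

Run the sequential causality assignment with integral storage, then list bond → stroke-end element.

bond 1 |Sf1  (source Sf1 imposes f)
bond 5 |J1  (Se1 fixes effort; stroke away)
bond 0 |J1  (J1: bond 1 brought flow, rest push out)
bond 2 |J1  (common-f at J1 fixed by 1)
bond 3 |J1  (J1: bond 1 brought flow, rest push out)
bond 4 |J1  (J1 flow already set via bond 1)

b0 |J1
b1 |Sf1
b2 |J1
b3 |J1
b4 |J1
b5 |J1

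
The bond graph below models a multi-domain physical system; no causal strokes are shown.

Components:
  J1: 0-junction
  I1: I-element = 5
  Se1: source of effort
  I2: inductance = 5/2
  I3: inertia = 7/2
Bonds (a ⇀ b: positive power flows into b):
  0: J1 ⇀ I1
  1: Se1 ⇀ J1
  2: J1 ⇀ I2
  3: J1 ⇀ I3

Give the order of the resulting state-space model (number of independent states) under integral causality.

#1 |J1  (source Se1 imposes e)
#0 |I1  (common-e at J1 fixed by 1)
#2 |I2  (0-jn J1 has e-setter on 1)
#3 |I3  (J1: bond 1 brought effort, rest push out)

3  (I1, I2, I3 all integral)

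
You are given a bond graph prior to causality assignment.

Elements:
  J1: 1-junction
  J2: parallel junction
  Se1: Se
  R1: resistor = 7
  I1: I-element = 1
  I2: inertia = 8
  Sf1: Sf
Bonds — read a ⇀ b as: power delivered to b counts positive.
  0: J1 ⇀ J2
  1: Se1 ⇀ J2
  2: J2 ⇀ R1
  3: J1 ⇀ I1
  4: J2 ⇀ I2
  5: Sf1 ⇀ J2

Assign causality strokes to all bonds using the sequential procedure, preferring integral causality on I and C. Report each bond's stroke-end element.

b0 →J1
b1 →J2
b2 →R1
b3 →I1
b4 →I2
b5 →Sf1

b1 |J2  (source Se1 imposes e)
b5 |Sf1  (source Sf1 imposes f)
b0 |J1  (J2 effort already set via bond 1)
b2 |R1  (0-jn J2 has e-setter on 1)
b4 |I2  (J2 effort already set via bond 1)
b3 |I1  (J1 needs exactly one f-in)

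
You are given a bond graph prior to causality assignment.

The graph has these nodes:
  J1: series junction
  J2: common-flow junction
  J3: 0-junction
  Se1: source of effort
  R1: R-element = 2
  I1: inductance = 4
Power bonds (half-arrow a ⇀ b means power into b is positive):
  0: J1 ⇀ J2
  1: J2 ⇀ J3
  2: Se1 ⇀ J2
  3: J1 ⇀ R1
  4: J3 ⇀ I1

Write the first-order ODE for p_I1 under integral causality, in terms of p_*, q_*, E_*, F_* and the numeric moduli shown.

dp_I1/dt = E_Se1 - p_I1/2

β2 →J2  (Se1 fixes effort; stroke away)
β4 →I1  (I1 integral (f out))
β1 →J3  (J3 needs exactly one e-in)
β0 →J2  (J2 flow already set via bond 1)
β3 →J1  (common-f at J1 fixed by 0)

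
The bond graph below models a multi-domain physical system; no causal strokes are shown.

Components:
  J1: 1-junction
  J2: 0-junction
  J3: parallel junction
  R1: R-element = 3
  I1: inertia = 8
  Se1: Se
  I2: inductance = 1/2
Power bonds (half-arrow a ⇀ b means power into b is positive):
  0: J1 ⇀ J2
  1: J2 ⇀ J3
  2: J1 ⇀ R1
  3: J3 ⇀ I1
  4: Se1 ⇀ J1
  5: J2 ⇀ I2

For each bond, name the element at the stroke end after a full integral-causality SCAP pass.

bond 0 stroke→J2
bond 1 stroke→J3
bond 2 stroke→J1
bond 3 stroke→I1
bond 4 stroke→J1
bond 5 stroke→I2

bond 4 stroke at J1  (Se1 (Se) sets effort on bond)
bond 3 stroke at I1  (I1 outputs flow p/I1)
bond 1 stroke at J3  (only one effort-in slot at J3)
bond 5 stroke at I2  (I2: I, integral causality)
bond 0 stroke at J2  (J2 needs exactly one e-in)
bond 2 stroke at J1  (J1 flow already set via bond 0)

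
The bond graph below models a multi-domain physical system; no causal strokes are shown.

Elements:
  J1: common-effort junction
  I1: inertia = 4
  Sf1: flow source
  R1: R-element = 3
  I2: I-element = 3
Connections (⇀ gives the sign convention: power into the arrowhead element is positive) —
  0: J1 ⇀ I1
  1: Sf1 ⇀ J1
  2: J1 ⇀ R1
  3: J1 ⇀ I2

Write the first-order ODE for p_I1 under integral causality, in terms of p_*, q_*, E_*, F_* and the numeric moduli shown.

#1 |Sf1  (Sf1 fixes flow; stroke at Sf1)
#0 |I1  (I1 integral (f out))
#3 |I2  (prefer integral on I2)
#2 |J1  (closing 0-jn rule on J1)

dp_I1/dt = 3*F_Sf1 - 3*p_I1/4 - p_I2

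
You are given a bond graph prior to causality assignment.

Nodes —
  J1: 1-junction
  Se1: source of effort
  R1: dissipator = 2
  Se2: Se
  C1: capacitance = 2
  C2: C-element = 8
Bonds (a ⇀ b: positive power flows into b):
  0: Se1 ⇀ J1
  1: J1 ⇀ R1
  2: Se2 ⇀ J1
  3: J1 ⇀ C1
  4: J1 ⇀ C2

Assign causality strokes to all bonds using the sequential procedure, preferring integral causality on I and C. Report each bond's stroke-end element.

b0 →J1  (source Se1 imposes e)
b2 →J1  (Se2 fixes effort; stroke away)
b3 →J1  (C1: C, integral causality)
b4 →J1  (C2: C, integral causality)
b1 →R1  (closing 1-jn rule on J1)

bond 0 →J1
bond 1 →R1
bond 2 →J1
bond 3 →J1
bond 4 →J1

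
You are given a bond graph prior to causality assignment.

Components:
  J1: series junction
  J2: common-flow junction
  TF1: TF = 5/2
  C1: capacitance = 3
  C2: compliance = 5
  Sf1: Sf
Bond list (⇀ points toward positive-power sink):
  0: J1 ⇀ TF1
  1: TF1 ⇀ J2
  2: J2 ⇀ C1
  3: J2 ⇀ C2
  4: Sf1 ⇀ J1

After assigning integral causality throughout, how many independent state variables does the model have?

β4 →Sf1  (source Sf1 imposes f)
β0 →J1  (1-jn J1 has f-setter on 4)
β1 →TF1  (TF TF1: opposite of bond 0)
β2 →J2  (J2: bond 1 brought flow, rest push out)
β3 →J2  (J2 flow already set via bond 1)

2  (C1, C2 all integral)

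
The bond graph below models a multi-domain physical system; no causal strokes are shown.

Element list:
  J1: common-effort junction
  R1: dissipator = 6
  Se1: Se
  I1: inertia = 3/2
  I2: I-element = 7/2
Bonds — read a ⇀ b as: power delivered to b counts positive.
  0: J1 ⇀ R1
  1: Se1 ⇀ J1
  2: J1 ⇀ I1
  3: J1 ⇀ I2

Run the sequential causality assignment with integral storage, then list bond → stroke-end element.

β1 |J1  (Se1 fixes effort; stroke away)
β0 |R1  (common-e at J1 fixed by 1)
β2 |I1  (0-jn J1 has e-setter on 1)
β3 |I2  (common-e at J1 fixed by 1)

β0 |R1
β1 |J1
β2 |I1
β3 |I2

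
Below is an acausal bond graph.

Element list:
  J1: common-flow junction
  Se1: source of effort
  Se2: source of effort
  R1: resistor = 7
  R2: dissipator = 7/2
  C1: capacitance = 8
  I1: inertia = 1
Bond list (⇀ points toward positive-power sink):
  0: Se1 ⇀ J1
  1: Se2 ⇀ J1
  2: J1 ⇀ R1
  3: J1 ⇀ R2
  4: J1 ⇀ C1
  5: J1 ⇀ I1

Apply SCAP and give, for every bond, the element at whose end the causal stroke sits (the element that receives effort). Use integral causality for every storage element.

b0 stroke→J1  (Se1: effort source, stroke at far end)
b1 stroke→J1  (Se2: effort source, stroke at far end)
b4 stroke→J1  (C1 integral (e out))
b5 stroke→I1  (I1 outputs flow p/I1)
b2 stroke→J1  (common-f at J1 fixed by 5)
b3 stroke→J1  (J1 flow already set via bond 5)

β0 |J1
β1 |J1
β2 |J1
β3 |J1
β4 |J1
β5 |I1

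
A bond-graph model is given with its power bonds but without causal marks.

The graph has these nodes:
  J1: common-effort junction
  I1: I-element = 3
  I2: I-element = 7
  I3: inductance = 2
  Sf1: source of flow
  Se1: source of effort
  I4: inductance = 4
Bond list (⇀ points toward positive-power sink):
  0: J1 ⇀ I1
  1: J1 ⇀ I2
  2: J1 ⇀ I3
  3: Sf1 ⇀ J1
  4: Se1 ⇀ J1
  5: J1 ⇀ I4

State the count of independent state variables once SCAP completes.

β3 stroke→Sf1  (source Sf1 imposes f)
β4 stroke→J1  (source Se1 imposes e)
β0 stroke→I1  (0-jn J1 has e-setter on 4)
β1 stroke→I2  (J1: bond 4 brought effort, rest push out)
β2 stroke→I3  (0-jn J1 has e-setter on 4)
β5 stroke→I4  (0-jn J1 has e-setter on 4)

4  (I1, I2, I3, I4 all integral)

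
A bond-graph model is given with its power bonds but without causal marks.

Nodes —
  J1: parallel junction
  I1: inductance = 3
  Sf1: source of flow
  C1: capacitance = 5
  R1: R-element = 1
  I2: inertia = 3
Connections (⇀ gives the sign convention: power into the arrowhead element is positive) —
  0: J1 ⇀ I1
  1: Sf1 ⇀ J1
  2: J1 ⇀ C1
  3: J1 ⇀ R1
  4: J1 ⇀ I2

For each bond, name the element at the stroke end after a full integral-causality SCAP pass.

bond 1 →Sf1  (Sf1 fixes flow; stroke at Sf1)
bond 0 →I1  (I1 outputs flow p/I1)
bond 2 →J1  (C1 integral (e out))
bond 3 →R1  (0-jn J1 has e-setter on 2)
bond 4 →I2  (J1: bond 2 brought effort, rest push out)

bond 0 stroke at I1
bond 1 stroke at Sf1
bond 2 stroke at J1
bond 3 stroke at R1
bond 4 stroke at I2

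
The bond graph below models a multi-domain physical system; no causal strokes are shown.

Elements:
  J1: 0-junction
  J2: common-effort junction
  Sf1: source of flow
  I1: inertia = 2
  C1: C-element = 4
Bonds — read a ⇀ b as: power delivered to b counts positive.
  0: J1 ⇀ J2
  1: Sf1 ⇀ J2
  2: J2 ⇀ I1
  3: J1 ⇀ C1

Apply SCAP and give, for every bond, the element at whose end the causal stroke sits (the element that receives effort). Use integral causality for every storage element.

b0 |J2
b1 |Sf1
b2 |I1
b3 |J1

β1 stroke→Sf1  (Sf1 (Sf) sets flow on bond)
β2 stroke→I1  (I1 integral (f out))
β0 stroke→J2  (J2: last free bond brings effort in)
β3 stroke→J1  (only one effort-in slot at J1)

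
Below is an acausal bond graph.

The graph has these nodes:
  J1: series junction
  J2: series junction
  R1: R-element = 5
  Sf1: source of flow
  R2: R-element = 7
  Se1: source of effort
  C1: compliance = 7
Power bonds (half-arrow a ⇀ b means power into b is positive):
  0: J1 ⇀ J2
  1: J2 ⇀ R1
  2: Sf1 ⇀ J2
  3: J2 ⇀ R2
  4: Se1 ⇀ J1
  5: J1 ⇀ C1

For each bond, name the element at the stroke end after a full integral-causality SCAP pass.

#0 stroke at J2
#1 stroke at J2
#2 stroke at Sf1
#3 stroke at J2
#4 stroke at J1
#5 stroke at J1

β2 |Sf1  (Sf1 (Sf) sets flow on bond)
β4 |J1  (Se1 fixes effort; stroke away)
β0 |J2  (J2: bond 2 brought flow, rest push out)
β1 |J2  (J2 flow already set via bond 2)
β3 |J2  (J2 flow already set via bond 2)
β5 |J1  (1-jn J1 has f-setter on 0)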